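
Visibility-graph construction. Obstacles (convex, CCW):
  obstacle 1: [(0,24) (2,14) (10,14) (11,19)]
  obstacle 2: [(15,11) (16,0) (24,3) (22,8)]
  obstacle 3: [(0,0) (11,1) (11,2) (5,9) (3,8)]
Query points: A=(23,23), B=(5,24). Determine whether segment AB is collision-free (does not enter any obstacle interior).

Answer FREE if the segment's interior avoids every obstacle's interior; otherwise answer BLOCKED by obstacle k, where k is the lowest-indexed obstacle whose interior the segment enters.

Obstacle 1 [(0,24) (2,14) (10,14) (11,19)]:
  edge (0,24)–(2,14): clear
  edge (2,14)–(10,14): clear
  edge (10,14)–(11,19): clear
  edge (11,19)–(0,24): clear
  midpoint (14,47/2) outside
  → clear
Obstacle 2 [(15,11) (16,0) (24,3) (22,8)]:
  edge (15,11)–(16,0): clear
  edge (16,0)–(24,3): clear
  edge (24,3)–(22,8): clear
  edge (22,8)–(15,11): clear
  midpoint (14,47/2) outside
  → clear
Obstacle 3 [(0,0) (11,1) (11,2) (5,9) (3,8)]:
  edge (0,0)–(11,1): clear
  edge (11,1)–(11,2): clear
  edge (11,2)–(5,9): clear
  edge (5,9)–(3,8): clear
  edge (3,8)–(0,0): clear
  midpoint (14,47/2) outside
  → clear

FREE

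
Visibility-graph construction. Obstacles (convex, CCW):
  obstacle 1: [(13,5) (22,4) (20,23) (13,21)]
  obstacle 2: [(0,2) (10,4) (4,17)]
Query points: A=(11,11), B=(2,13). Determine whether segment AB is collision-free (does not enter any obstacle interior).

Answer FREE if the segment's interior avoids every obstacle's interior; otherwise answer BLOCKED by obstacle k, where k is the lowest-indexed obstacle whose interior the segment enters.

BLOCKED by obstacle 2

Obstacle 1 [(13,5) (22,4) (20,23) (13,21)]:
  edge (13,5)–(22,4): clear
  edge (22,4)–(20,23): clear
  edge (20,23)–(13,21): clear
  edge (13,21)–(13,5): clear
  midpoint (13/2,12) outside
  → clear
Obstacle 2 [(0,2) (10,4) (4,17)]:
  edge (0,2)–(10,4): clear
  edge (10,4)–(4,17): crosses AB
  edge (4,17)–(0,2): crosses AB
  → BLOCKED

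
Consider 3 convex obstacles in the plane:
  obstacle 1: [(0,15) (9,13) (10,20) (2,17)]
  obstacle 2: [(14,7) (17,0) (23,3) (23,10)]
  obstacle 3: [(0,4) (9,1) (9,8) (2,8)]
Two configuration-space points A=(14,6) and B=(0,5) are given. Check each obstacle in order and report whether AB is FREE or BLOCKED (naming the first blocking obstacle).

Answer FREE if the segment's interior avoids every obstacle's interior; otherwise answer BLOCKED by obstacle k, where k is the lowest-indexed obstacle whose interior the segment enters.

Obstacle 1 [(0,15) (9,13) (10,20) (2,17)]:
  edge (0,15)–(9,13): clear
  edge (9,13)–(10,20): clear
  edge (10,20)–(2,17): clear
  edge (2,17)–(0,15): clear
  midpoint (7,11/2) outside
  → clear
Obstacle 2 [(14,7) (17,0) (23,3) (23,10)]:
  edge (14,7)–(17,0): clear
  edge (17,0)–(23,3): clear
  edge (23,3)–(23,10): clear
  edge (23,10)–(14,7): clear
  midpoint (7,11/2) outside
  → clear
Obstacle 3 [(0,4) (9,1) (9,8) (2,8)]:
  edge (0,4)–(9,1): clear
  edge (9,1)–(9,8): crosses AB
  edge (9,8)–(2,8): clear
  edge (2,8)–(0,4): crosses AB
  → BLOCKED

BLOCKED by obstacle 3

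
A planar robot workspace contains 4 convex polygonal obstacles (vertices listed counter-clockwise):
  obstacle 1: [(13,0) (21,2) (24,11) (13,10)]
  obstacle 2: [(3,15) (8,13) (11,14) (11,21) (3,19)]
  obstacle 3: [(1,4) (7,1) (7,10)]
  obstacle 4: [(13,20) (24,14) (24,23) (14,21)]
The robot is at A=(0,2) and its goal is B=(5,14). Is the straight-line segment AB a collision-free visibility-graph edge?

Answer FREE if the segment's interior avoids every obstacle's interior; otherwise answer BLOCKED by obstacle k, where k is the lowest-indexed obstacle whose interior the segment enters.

Obstacle 1 [(13,0) (21,2) (24,11) (13,10)]:
  edge (13,0)–(21,2): clear
  edge (21,2)–(24,11): clear
  edge (24,11)–(13,10): clear
  edge (13,10)–(13,0): clear
  midpoint (5/2,8) outside
  → clear
Obstacle 2 [(3,15) (8,13) (11,14) (11,21) (3,19)]:
  edge (3,15)–(8,13): clear
  edge (8,13)–(11,14): clear
  edge (11,14)–(11,21): clear
  edge (11,21)–(3,19): clear
  edge (3,19)–(3,15): clear
  midpoint (5/2,8) outside
  → clear
Obstacle 3 [(1,4) (7,1) (7,10)]:
  edge (1,4)–(7,1): clear
  edge (7,1)–(7,10): clear
  edge (7,10)–(1,4): clear
  midpoint (5/2,8) outside
  → clear
Obstacle 4 [(13,20) (24,14) (24,23) (14,21)]:
  edge (13,20)–(24,14): clear
  edge (24,14)–(24,23): clear
  edge (24,23)–(14,21): clear
  edge (14,21)–(13,20): clear
  midpoint (5/2,8) outside
  → clear

FREE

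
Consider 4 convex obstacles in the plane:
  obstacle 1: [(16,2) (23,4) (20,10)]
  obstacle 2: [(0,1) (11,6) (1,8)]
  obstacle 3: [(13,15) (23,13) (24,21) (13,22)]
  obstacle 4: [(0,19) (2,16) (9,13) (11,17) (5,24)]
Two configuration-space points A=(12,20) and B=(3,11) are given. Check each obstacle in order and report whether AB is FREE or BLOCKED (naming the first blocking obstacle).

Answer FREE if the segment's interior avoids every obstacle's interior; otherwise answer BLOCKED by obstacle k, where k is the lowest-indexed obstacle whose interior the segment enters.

BLOCKED by obstacle 4

Obstacle 1 [(16,2) (23,4) (20,10)]:
  edge (16,2)–(23,4): clear
  edge (23,4)–(20,10): clear
  edge (20,10)–(16,2): clear
  midpoint (15/2,31/2) outside
  → clear
Obstacle 2 [(0,1) (11,6) (1,8)]:
  edge (0,1)–(11,6): clear
  edge (11,6)–(1,8): clear
  edge (1,8)–(0,1): clear
  midpoint (15/2,31/2) outside
  → clear
Obstacle 3 [(13,15) (23,13) (24,21) (13,22)]:
  edge (13,15)–(23,13): clear
  edge (23,13)–(24,21): clear
  edge (24,21)–(13,22): clear
  edge (13,22)–(13,15): clear
  midpoint (15/2,31/2) outside
  → clear
Obstacle 4 [(0,19) (2,16) (9,13) (11,17) (5,24)]:
  edge (0,19)–(2,16): clear
  edge (2,16)–(9,13): crosses AB
  edge (9,13)–(11,17): clear
  edge (11,17)–(5,24): crosses AB
  edge (5,24)–(0,19): clear
  → BLOCKED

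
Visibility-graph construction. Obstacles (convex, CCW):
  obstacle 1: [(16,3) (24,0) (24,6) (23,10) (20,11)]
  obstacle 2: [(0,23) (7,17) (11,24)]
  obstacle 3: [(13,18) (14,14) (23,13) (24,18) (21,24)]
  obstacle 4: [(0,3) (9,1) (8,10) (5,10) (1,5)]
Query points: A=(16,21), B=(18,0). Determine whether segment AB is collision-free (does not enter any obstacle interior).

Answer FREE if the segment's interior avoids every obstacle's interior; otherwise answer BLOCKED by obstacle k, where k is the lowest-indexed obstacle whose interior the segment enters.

Obstacle 1 [(16,3) (24,0) (24,6) (23,10) (20,11)]:
  edge (16,3)–(24,0): crosses AB
  edge (24,0)–(24,6): clear
  edge (24,6)–(23,10): clear
  edge (23,10)–(20,11): clear
  edge (20,11)–(16,3): crosses AB
  → BLOCKED
Obstacle 2 [(0,23) (7,17) (11,24)]:
  edge (0,23)–(7,17): clear
  edge (7,17)–(11,24): clear
  edge (11,24)–(0,23): clear
  midpoint (17,21/2) outside
  → clear
Obstacle 3 [(13,18) (14,14) (23,13) (24,18) (21,24)]:
  edge (13,18)–(14,14): clear
  edge (14,14)–(23,13): crosses AB
  edge (23,13)–(24,18): clear
  edge (24,18)–(21,24): clear
  edge (21,24)–(13,18): crosses AB
  → BLOCKED
Obstacle 4 [(0,3) (9,1) (8,10) (5,10) (1,5)]:
  edge (0,3)–(9,1): clear
  edge (9,1)–(8,10): clear
  edge (8,10)–(5,10): clear
  edge (5,10)–(1,5): clear
  edge (1,5)–(0,3): clear
  midpoint (17,21/2) outside
  → clear

BLOCKED by obstacle 1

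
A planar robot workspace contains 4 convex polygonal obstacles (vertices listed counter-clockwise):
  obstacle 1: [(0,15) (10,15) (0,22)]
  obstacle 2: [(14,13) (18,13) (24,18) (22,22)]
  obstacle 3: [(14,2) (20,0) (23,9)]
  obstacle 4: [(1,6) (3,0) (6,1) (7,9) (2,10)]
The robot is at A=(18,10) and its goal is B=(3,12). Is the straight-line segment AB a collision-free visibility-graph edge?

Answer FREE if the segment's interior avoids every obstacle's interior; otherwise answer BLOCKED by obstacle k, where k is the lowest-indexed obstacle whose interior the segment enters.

FREE

Obstacle 1 [(0,15) (10,15) (0,22)]:
  edge (0,15)–(10,15): clear
  edge (10,15)–(0,22): clear
  edge (0,22)–(0,15): clear
  midpoint (21/2,11) outside
  → clear
Obstacle 2 [(14,13) (18,13) (24,18) (22,22)]:
  edge (14,13)–(18,13): clear
  edge (18,13)–(24,18): clear
  edge (24,18)–(22,22): clear
  edge (22,22)–(14,13): clear
  midpoint (21/2,11) outside
  → clear
Obstacle 3 [(14,2) (20,0) (23,9)]:
  edge (14,2)–(20,0): clear
  edge (20,0)–(23,9): clear
  edge (23,9)–(14,2): clear
  midpoint (21/2,11) outside
  → clear
Obstacle 4 [(1,6) (3,0) (6,1) (7,9) (2,10)]:
  edge (1,6)–(3,0): clear
  edge (3,0)–(6,1): clear
  edge (6,1)–(7,9): clear
  edge (7,9)–(2,10): clear
  edge (2,10)–(1,6): clear
  midpoint (21/2,11) outside
  → clear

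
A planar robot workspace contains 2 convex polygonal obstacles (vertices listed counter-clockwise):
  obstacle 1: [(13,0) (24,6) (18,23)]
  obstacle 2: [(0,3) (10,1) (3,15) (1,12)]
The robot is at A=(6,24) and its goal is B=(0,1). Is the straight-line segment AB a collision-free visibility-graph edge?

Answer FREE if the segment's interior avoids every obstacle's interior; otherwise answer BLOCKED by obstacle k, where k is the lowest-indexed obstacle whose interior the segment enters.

BLOCKED by obstacle 2

Obstacle 1 [(13,0) (24,6) (18,23)]:
  edge (13,0)–(24,6): clear
  edge (24,6)–(18,23): clear
  edge (18,23)–(13,0): clear
  midpoint (3,25/2) outside
  → clear
Obstacle 2 [(0,3) (10,1) (3,15) (1,12)]:
  edge (0,3)–(10,1): crosses AB
  edge (10,1)–(3,15): crosses AB
  edge (3,15)–(1,12): clear
  edge (1,12)–(0,3): clear
  → BLOCKED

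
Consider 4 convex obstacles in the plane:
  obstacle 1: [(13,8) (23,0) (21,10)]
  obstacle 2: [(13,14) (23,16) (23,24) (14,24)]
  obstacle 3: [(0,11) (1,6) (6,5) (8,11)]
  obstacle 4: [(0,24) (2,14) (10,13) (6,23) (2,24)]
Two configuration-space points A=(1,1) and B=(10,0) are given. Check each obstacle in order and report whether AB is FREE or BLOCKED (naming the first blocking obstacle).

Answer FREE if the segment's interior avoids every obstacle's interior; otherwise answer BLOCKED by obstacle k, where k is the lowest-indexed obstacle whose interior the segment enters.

Obstacle 1 [(13,8) (23,0) (21,10)]:
  edge (13,8)–(23,0): clear
  edge (23,0)–(21,10): clear
  edge (21,10)–(13,8): clear
  midpoint (11/2,1/2) outside
  → clear
Obstacle 2 [(13,14) (23,16) (23,24) (14,24)]:
  edge (13,14)–(23,16): clear
  edge (23,16)–(23,24): clear
  edge (23,24)–(14,24): clear
  edge (14,24)–(13,14): clear
  midpoint (11/2,1/2) outside
  → clear
Obstacle 3 [(0,11) (1,6) (6,5) (8,11)]:
  edge (0,11)–(1,6): clear
  edge (1,6)–(6,5): clear
  edge (6,5)–(8,11): clear
  edge (8,11)–(0,11): clear
  midpoint (11/2,1/2) outside
  → clear
Obstacle 4 [(0,24) (2,14) (10,13) (6,23) (2,24)]:
  edge (0,24)–(2,14): clear
  edge (2,14)–(10,13): clear
  edge (10,13)–(6,23): clear
  edge (6,23)–(2,24): clear
  edge (2,24)–(0,24): clear
  midpoint (11/2,1/2) outside
  → clear

FREE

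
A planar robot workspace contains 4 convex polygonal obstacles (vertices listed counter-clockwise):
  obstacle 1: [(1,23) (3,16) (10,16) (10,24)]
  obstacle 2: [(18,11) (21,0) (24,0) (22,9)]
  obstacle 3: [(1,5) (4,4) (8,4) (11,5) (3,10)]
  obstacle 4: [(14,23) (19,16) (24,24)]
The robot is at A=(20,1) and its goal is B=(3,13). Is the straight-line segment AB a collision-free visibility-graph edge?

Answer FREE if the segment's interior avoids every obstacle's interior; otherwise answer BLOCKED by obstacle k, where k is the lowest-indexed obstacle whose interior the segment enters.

Obstacle 1 [(1,23) (3,16) (10,16) (10,24)]:
  edge (1,23)–(3,16): clear
  edge (3,16)–(10,16): clear
  edge (10,16)–(10,24): clear
  edge (10,24)–(1,23): clear
  midpoint (23/2,7) outside
  → clear
Obstacle 2 [(18,11) (21,0) (24,0) (22,9)]:
  edge (18,11)–(21,0): clear
  edge (21,0)–(24,0): clear
  edge (24,0)–(22,9): clear
  edge (22,9)–(18,11): clear
  midpoint (23/2,7) outside
  → clear
Obstacle 3 [(1,5) (4,4) (8,4) (11,5) (3,10)]:
  edge (1,5)–(4,4): clear
  edge (4,4)–(8,4): clear
  edge (8,4)–(11,5): clear
  edge (11,5)–(3,10): clear
  edge (3,10)–(1,5): clear
  midpoint (23/2,7) outside
  → clear
Obstacle 4 [(14,23) (19,16) (24,24)]:
  edge (14,23)–(19,16): clear
  edge (19,16)–(24,24): clear
  edge (24,24)–(14,23): clear
  midpoint (23/2,7) outside
  → clear

FREE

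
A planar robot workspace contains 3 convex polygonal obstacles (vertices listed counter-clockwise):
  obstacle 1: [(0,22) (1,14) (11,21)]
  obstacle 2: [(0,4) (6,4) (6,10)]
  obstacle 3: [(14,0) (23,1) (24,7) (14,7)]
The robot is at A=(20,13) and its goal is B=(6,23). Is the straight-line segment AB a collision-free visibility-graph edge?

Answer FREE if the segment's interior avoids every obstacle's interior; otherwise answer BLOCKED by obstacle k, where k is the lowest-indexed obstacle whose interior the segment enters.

BLOCKED by obstacle 1

Obstacle 1 [(0,22) (1,14) (11,21)]:
  edge (0,22)–(1,14): clear
  edge (1,14)–(11,21): crosses AB
  edge (11,21)–(0,22): crosses AB
  → BLOCKED
Obstacle 2 [(0,4) (6,4) (6,10)]:
  edge (0,4)–(6,4): clear
  edge (6,4)–(6,10): clear
  edge (6,10)–(0,4): clear
  midpoint (13,18) outside
  → clear
Obstacle 3 [(14,0) (23,1) (24,7) (14,7)]:
  edge (14,0)–(23,1): clear
  edge (23,1)–(24,7): clear
  edge (24,7)–(14,7): clear
  edge (14,7)–(14,0): clear
  midpoint (13,18) outside
  → clear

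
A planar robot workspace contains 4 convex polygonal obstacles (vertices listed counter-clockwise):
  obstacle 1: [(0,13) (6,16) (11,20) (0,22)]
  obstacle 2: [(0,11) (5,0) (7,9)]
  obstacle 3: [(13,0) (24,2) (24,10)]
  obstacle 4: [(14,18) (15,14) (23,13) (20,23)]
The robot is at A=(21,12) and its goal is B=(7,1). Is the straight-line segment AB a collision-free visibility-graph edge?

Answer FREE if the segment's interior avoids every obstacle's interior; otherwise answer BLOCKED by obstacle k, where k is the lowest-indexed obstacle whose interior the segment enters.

FREE

Obstacle 1 [(0,13) (6,16) (11,20) (0,22)]:
  edge (0,13)–(6,16): clear
  edge (6,16)–(11,20): clear
  edge (11,20)–(0,22): clear
  edge (0,22)–(0,13): clear
  midpoint (14,13/2) outside
  → clear
Obstacle 2 [(0,11) (5,0) (7,9)]:
  edge (0,11)–(5,0): clear
  edge (5,0)–(7,9): clear
  edge (7,9)–(0,11): clear
  midpoint (14,13/2) outside
  → clear
Obstacle 3 [(13,0) (24,2) (24,10)]:
  edge (13,0)–(24,2): clear
  edge (24,2)–(24,10): clear
  edge (24,10)–(13,0): clear
  midpoint (14,13/2) outside
  → clear
Obstacle 4 [(14,18) (15,14) (23,13) (20,23)]:
  edge (14,18)–(15,14): clear
  edge (15,14)–(23,13): clear
  edge (23,13)–(20,23): clear
  edge (20,23)–(14,18): clear
  midpoint (14,13/2) outside
  → clear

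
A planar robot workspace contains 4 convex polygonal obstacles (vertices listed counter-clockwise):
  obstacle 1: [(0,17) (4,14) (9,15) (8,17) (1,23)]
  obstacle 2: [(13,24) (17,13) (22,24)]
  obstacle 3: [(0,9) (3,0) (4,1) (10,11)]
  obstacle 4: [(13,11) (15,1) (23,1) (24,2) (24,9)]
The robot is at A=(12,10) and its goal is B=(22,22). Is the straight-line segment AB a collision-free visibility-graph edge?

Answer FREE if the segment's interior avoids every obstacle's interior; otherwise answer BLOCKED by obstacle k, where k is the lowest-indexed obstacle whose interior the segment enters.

Obstacle 1 [(0,17) (4,14) (9,15) (8,17) (1,23)]:
  edge (0,17)–(4,14): clear
  edge (4,14)–(9,15): clear
  edge (9,15)–(8,17): clear
  edge (8,17)–(1,23): clear
  edge (1,23)–(0,17): clear
  midpoint (17,16) outside
  → clear
Obstacle 2 [(13,24) (17,13) (22,24)]:
  edge (13,24)–(17,13): crosses AB
  edge (17,13)–(22,24): crosses AB
  edge (22,24)–(13,24): clear
  → BLOCKED
Obstacle 3 [(0,9) (3,0) (4,1) (10,11)]:
  edge (0,9)–(3,0): clear
  edge (3,0)–(4,1): clear
  edge (4,1)–(10,11): clear
  edge (10,11)–(0,9): clear
  midpoint (17,16) outside
  → clear
Obstacle 4 [(13,11) (15,1) (23,1) (24,2) (24,9)]:
  edge (13,11)–(15,1): clear
  edge (15,1)–(23,1): clear
  edge (23,1)–(24,2): clear
  edge (24,2)–(24,9): clear
  edge (24,9)–(13,11): clear
  midpoint (17,16) outside
  → clear

BLOCKED by obstacle 2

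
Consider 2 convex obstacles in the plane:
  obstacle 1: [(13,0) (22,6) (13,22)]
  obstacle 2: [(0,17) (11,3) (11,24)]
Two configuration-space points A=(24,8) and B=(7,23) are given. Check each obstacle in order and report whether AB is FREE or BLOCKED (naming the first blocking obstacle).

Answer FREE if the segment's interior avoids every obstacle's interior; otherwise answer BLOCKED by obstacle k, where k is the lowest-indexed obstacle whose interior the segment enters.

BLOCKED by obstacle 1

Obstacle 1 [(13,0) (22,6) (13,22)]:
  edge (13,0)–(22,6): clear
  edge (22,6)–(13,22): crosses AB
  edge (13,22)–(13,0): crosses AB
  → BLOCKED
Obstacle 2 [(0,17) (11,3) (11,24)]:
  edge (0,17)–(11,3): clear
  edge (11,3)–(11,24): crosses AB
  edge (11,24)–(0,17): crosses AB
  → BLOCKED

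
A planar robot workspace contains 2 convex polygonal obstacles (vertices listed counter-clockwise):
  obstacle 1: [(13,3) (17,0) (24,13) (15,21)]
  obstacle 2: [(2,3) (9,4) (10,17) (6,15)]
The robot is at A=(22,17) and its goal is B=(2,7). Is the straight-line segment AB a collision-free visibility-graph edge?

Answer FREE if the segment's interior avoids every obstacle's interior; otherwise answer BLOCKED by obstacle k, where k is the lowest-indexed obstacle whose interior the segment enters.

Obstacle 1 [(13,3) (17,0) (24,13) (15,21)]:
  edge (13,3)–(17,0): clear
  edge (17,0)–(24,13): clear
  edge (24,13)–(15,21): crosses AB
  edge (15,21)–(13,3): crosses AB
  → BLOCKED
Obstacle 2 [(2,3) (9,4) (10,17) (6,15)]:
  edge (2,3)–(9,4): clear
  edge (9,4)–(10,17): crosses AB
  edge (10,17)–(6,15): clear
  edge (6,15)–(2,3): crosses AB
  → BLOCKED

BLOCKED by obstacle 1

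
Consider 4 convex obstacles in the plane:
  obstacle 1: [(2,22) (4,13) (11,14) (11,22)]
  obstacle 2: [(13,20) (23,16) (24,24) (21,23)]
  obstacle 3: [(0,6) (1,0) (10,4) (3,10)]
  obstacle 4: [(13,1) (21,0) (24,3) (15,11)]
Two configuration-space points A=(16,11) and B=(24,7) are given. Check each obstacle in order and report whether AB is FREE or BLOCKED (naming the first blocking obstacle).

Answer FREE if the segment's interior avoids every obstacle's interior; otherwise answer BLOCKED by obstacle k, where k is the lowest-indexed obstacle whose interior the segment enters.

FREE

Obstacle 1 [(2,22) (4,13) (11,14) (11,22)]:
  edge (2,22)–(4,13): clear
  edge (4,13)–(11,14): clear
  edge (11,14)–(11,22): clear
  edge (11,22)–(2,22): clear
  midpoint (20,9) outside
  → clear
Obstacle 2 [(13,20) (23,16) (24,24) (21,23)]:
  edge (13,20)–(23,16): clear
  edge (23,16)–(24,24): clear
  edge (24,24)–(21,23): clear
  edge (21,23)–(13,20): clear
  midpoint (20,9) outside
  → clear
Obstacle 3 [(0,6) (1,0) (10,4) (3,10)]:
  edge (0,6)–(1,0): clear
  edge (1,0)–(10,4): clear
  edge (10,4)–(3,10): clear
  edge (3,10)–(0,6): clear
  midpoint (20,9) outside
  → clear
Obstacle 4 [(13,1) (21,0) (24,3) (15,11)]:
  edge (13,1)–(21,0): clear
  edge (21,0)–(24,3): clear
  edge (24,3)–(15,11): clear
  edge (15,11)–(13,1): clear
  midpoint (20,9) outside
  → clear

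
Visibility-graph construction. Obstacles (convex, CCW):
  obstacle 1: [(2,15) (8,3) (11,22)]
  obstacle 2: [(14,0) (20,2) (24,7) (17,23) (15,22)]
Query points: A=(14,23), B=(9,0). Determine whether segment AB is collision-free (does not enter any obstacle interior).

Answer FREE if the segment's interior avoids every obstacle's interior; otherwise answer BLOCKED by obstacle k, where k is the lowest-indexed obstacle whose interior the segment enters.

FREE

Obstacle 1 [(2,15) (8,3) (11,22)]:
  edge (2,15)–(8,3): clear
  edge (8,3)–(11,22): clear
  edge (11,22)–(2,15): clear
  midpoint (23/2,23/2) outside
  → clear
Obstacle 2 [(14,0) (20,2) (24,7) (17,23) (15,22)]:
  edge (14,0)–(20,2): clear
  edge (20,2)–(24,7): clear
  edge (24,7)–(17,23): clear
  edge (17,23)–(15,22): clear
  edge (15,22)–(14,0): clear
  midpoint (23/2,23/2) outside
  → clear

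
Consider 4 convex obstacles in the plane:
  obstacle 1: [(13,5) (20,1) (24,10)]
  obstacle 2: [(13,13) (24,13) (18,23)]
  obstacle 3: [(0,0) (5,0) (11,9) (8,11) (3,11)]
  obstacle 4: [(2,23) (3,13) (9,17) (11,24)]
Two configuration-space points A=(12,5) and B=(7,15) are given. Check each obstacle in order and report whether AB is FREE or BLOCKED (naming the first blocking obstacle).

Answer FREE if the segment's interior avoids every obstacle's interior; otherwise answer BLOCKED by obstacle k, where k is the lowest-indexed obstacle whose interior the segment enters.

BLOCKED by obstacle 3

Obstacle 1 [(13,5) (20,1) (24,10)]:
  edge (13,5)–(20,1): clear
  edge (20,1)–(24,10): clear
  edge (24,10)–(13,5): clear
  midpoint (19/2,10) outside
  → clear
Obstacle 2 [(13,13) (24,13) (18,23)]:
  edge (13,13)–(24,13): clear
  edge (24,13)–(18,23): clear
  edge (18,23)–(13,13): clear
  midpoint (19/2,10) outside
  → clear
Obstacle 3 [(0,0) (5,0) (11,9) (8,11) (3,11)]:
  edge (0,0)–(5,0): clear
  edge (5,0)–(11,9): crosses AB
  edge (11,9)–(8,11): crosses AB
  edge (8,11)–(3,11): clear
  edge (3,11)–(0,0): clear
  → BLOCKED
Obstacle 4 [(2,23) (3,13) (9,17) (11,24)]:
  edge (2,23)–(3,13): clear
  edge (3,13)–(9,17): clear
  edge (9,17)–(11,24): clear
  edge (11,24)–(2,23): clear
  midpoint (19/2,10) outside
  → clear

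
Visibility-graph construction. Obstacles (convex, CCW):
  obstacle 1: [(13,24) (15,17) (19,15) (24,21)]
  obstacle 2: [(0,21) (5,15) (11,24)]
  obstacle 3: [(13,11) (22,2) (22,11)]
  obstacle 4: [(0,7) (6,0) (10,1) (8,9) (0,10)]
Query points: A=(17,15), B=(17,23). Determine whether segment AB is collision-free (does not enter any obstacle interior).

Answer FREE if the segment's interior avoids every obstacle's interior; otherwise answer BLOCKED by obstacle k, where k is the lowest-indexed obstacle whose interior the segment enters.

Obstacle 1 [(13,24) (15,17) (19,15) (24,21)]:
  edge (13,24)–(15,17): clear
  edge (15,17)–(19,15): crosses AB
  edge (19,15)–(24,21): clear
  edge (24,21)–(13,24): crosses AB
  → BLOCKED
Obstacle 2 [(0,21) (5,15) (11,24)]:
  edge (0,21)–(5,15): clear
  edge (5,15)–(11,24): clear
  edge (11,24)–(0,21): clear
  midpoint (17,19) outside
  → clear
Obstacle 3 [(13,11) (22,2) (22,11)]:
  edge (13,11)–(22,2): clear
  edge (22,2)–(22,11): clear
  edge (22,11)–(13,11): clear
  midpoint (17,19) outside
  → clear
Obstacle 4 [(0,7) (6,0) (10,1) (8,9) (0,10)]:
  edge (0,7)–(6,0): clear
  edge (6,0)–(10,1): clear
  edge (10,1)–(8,9): clear
  edge (8,9)–(0,10): clear
  edge (0,10)–(0,7): clear
  midpoint (17,19) outside
  → clear

BLOCKED by obstacle 1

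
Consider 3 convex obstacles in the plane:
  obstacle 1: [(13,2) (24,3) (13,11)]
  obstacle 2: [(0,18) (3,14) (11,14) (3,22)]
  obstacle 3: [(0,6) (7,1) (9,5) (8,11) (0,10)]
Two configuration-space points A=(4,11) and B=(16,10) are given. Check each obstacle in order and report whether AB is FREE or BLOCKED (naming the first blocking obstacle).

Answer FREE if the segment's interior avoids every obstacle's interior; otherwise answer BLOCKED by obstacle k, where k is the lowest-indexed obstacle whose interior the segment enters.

Obstacle 1 [(13,2) (24,3) (13,11)]:
  edge (13,2)–(24,3): clear
  edge (24,3)–(13,11): crosses AB
  edge (13,11)–(13,2): crosses AB
  → BLOCKED
Obstacle 2 [(0,18) (3,14) (11,14) (3,22)]:
  edge (0,18)–(3,14): clear
  edge (3,14)–(11,14): clear
  edge (11,14)–(3,22): clear
  edge (3,22)–(0,18): clear
  midpoint (10,21/2) outside
  → clear
Obstacle 3 [(0,6) (7,1) (9,5) (8,11) (0,10)]:
  edge (0,6)–(7,1): clear
  edge (7,1)–(9,5): clear
  edge (9,5)–(8,11): crosses AB
  edge (8,11)–(0,10): crosses AB
  edge (0,10)–(0,6): clear
  → BLOCKED

BLOCKED by obstacle 1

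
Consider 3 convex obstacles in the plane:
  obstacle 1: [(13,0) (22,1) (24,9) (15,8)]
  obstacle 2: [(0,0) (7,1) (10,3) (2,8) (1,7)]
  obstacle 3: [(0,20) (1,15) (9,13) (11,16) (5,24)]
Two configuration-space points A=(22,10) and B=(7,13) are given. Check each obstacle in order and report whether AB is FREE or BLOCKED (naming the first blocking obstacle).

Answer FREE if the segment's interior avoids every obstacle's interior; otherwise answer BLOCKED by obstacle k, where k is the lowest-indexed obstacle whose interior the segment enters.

FREE

Obstacle 1 [(13,0) (22,1) (24,9) (15,8)]:
  edge (13,0)–(22,1): clear
  edge (22,1)–(24,9): clear
  edge (24,9)–(15,8): clear
  edge (15,8)–(13,0): clear
  midpoint (29/2,23/2) outside
  → clear
Obstacle 2 [(0,0) (7,1) (10,3) (2,8) (1,7)]:
  edge (0,0)–(7,1): clear
  edge (7,1)–(10,3): clear
  edge (10,3)–(2,8): clear
  edge (2,8)–(1,7): clear
  edge (1,7)–(0,0): clear
  midpoint (29/2,23/2) outside
  → clear
Obstacle 3 [(0,20) (1,15) (9,13) (11,16) (5,24)]:
  edge (0,20)–(1,15): clear
  edge (1,15)–(9,13): clear
  edge (9,13)–(11,16): clear
  edge (11,16)–(5,24): clear
  edge (5,24)–(0,20): clear
  midpoint (29/2,23/2) outside
  → clear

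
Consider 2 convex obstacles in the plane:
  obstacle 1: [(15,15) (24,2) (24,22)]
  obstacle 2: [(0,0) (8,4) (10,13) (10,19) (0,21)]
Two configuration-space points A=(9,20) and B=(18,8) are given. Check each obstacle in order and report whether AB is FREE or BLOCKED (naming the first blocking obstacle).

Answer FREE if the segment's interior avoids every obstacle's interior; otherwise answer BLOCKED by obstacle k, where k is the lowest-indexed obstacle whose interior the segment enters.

Obstacle 1 [(15,15) (24,2) (24,22)]:
  edge (15,15)–(24,2): clear
  edge (24,2)–(24,22): clear
  edge (24,22)–(15,15): clear
  midpoint (27/2,14) outside
  → clear
Obstacle 2 [(0,0) (8,4) (10,13) (10,19) (0,21)]:
  edge (0,0)–(8,4): clear
  edge (8,4)–(10,13): clear
  edge (10,13)–(10,19): crosses AB
  edge (10,19)–(0,21): crosses AB
  edge (0,21)–(0,0): clear
  → BLOCKED

BLOCKED by obstacle 2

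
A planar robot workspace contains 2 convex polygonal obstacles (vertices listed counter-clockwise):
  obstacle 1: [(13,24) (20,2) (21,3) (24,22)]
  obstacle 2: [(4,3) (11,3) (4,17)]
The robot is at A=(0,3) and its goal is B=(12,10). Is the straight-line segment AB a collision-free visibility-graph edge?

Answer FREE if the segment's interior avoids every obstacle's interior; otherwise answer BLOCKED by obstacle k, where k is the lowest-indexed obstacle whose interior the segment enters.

BLOCKED by obstacle 2

Obstacle 1 [(13,24) (20,2) (21,3) (24,22)]:
  edge (13,24)–(20,2): clear
  edge (20,2)–(21,3): clear
  edge (21,3)–(24,22): clear
  edge (24,22)–(13,24): clear
  midpoint (6,13/2) outside
  → clear
Obstacle 2 [(4,3) (11,3) (4,17)]:
  edge (4,3)–(11,3): clear
  edge (11,3)–(4,17): crosses AB
  edge (4,17)–(4,3): crosses AB
  → BLOCKED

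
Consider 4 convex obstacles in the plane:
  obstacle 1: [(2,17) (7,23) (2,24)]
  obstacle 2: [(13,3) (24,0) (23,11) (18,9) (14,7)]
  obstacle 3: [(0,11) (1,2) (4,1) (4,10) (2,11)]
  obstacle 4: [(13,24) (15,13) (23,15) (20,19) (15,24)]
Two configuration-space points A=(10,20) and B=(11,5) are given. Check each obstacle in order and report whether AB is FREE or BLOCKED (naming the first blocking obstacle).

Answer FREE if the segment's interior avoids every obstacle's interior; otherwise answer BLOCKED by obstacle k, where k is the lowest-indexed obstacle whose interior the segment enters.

FREE

Obstacle 1 [(2,17) (7,23) (2,24)]:
  edge (2,17)–(7,23): clear
  edge (7,23)–(2,24): clear
  edge (2,24)–(2,17): clear
  midpoint (21/2,25/2) outside
  → clear
Obstacle 2 [(13,3) (24,0) (23,11) (18,9) (14,7)]:
  edge (13,3)–(24,0): clear
  edge (24,0)–(23,11): clear
  edge (23,11)–(18,9): clear
  edge (18,9)–(14,7): clear
  edge (14,7)–(13,3): clear
  midpoint (21/2,25/2) outside
  → clear
Obstacle 3 [(0,11) (1,2) (4,1) (4,10) (2,11)]:
  edge (0,11)–(1,2): clear
  edge (1,2)–(4,1): clear
  edge (4,1)–(4,10): clear
  edge (4,10)–(2,11): clear
  edge (2,11)–(0,11): clear
  midpoint (21/2,25/2) outside
  → clear
Obstacle 4 [(13,24) (15,13) (23,15) (20,19) (15,24)]:
  edge (13,24)–(15,13): clear
  edge (15,13)–(23,15): clear
  edge (23,15)–(20,19): clear
  edge (20,19)–(15,24): clear
  edge (15,24)–(13,24): clear
  midpoint (21/2,25/2) outside
  → clear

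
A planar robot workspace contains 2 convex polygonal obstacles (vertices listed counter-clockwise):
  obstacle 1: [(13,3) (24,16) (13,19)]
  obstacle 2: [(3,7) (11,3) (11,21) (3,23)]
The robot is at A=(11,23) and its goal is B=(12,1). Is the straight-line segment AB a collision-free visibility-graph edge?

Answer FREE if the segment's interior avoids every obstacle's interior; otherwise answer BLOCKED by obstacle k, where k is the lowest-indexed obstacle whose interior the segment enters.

Obstacle 1 [(13,3) (24,16) (13,19)]:
  edge (13,3)–(24,16): clear
  edge (24,16)–(13,19): clear
  edge (13,19)–(13,3): clear
  midpoint (23/2,12) outside
  → clear
Obstacle 2 [(3,7) (11,3) (11,21) (3,23)]:
  edge (3,7)–(11,3): clear
  edge (11,3)–(11,21): clear
  edge (11,21)–(3,23): clear
  edge (3,23)–(3,7): clear
  midpoint (23/2,12) outside
  → clear

FREE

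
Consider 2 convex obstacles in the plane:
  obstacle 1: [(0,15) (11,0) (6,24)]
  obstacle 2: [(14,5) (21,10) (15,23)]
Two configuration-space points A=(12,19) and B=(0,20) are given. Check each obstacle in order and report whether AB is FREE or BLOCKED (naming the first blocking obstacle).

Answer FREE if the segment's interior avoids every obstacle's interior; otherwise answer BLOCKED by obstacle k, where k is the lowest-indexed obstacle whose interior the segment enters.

BLOCKED by obstacle 1

Obstacle 1 [(0,15) (11,0) (6,24)]:
  edge (0,15)–(11,0): clear
  edge (11,0)–(6,24): crosses AB
  edge (6,24)–(0,15): crosses AB
  → BLOCKED
Obstacle 2 [(14,5) (21,10) (15,23)]:
  edge (14,5)–(21,10): clear
  edge (21,10)–(15,23): clear
  edge (15,23)–(14,5): clear
  midpoint (6,39/2) outside
  → clear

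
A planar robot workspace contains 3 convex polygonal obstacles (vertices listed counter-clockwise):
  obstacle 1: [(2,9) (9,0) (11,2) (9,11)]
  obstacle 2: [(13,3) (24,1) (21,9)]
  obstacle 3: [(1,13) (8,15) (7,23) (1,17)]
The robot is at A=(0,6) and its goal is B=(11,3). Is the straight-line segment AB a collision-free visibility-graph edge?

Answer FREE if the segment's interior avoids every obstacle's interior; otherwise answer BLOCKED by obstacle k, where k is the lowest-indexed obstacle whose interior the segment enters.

Obstacle 1 [(2,9) (9,0) (11,2) (9,11)]:
  edge (2,9)–(9,0): crosses AB
  edge (9,0)–(11,2): clear
  edge (11,2)–(9,11): crosses AB
  edge (9,11)–(2,9): clear
  → BLOCKED
Obstacle 2 [(13,3) (24,1) (21,9)]:
  edge (13,3)–(24,1): clear
  edge (24,1)–(21,9): clear
  edge (21,9)–(13,3): clear
  midpoint (11/2,9/2) outside
  → clear
Obstacle 3 [(1,13) (8,15) (7,23) (1,17)]:
  edge (1,13)–(8,15): clear
  edge (8,15)–(7,23): clear
  edge (7,23)–(1,17): clear
  edge (1,17)–(1,13): clear
  midpoint (11/2,9/2) outside
  → clear

BLOCKED by obstacle 1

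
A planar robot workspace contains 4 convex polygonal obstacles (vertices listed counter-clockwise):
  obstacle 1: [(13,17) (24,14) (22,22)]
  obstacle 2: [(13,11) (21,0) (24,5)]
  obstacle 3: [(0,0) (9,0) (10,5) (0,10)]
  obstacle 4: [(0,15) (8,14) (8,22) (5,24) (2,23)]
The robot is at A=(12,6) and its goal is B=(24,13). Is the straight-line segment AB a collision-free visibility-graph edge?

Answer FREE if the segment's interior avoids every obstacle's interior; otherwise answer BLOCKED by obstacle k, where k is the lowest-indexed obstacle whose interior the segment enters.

BLOCKED by obstacle 2

Obstacle 1 [(13,17) (24,14) (22,22)]:
  edge (13,17)–(24,14): clear
  edge (24,14)–(22,22): clear
  edge (22,22)–(13,17): clear
  midpoint (18,19/2) outside
  → clear
Obstacle 2 [(13,11) (21,0) (24,5)]:
  edge (13,11)–(21,0): crosses AB
  edge (21,0)–(24,5): clear
  edge (24,5)–(13,11): crosses AB
  → BLOCKED
Obstacle 3 [(0,0) (9,0) (10,5) (0,10)]:
  edge (0,0)–(9,0): clear
  edge (9,0)–(10,5): clear
  edge (10,5)–(0,10): clear
  edge (0,10)–(0,0): clear
  midpoint (18,19/2) outside
  → clear
Obstacle 4 [(0,15) (8,14) (8,22) (5,24) (2,23)]:
  edge (0,15)–(8,14): clear
  edge (8,14)–(8,22): clear
  edge (8,22)–(5,24): clear
  edge (5,24)–(2,23): clear
  edge (2,23)–(0,15): clear
  midpoint (18,19/2) outside
  → clear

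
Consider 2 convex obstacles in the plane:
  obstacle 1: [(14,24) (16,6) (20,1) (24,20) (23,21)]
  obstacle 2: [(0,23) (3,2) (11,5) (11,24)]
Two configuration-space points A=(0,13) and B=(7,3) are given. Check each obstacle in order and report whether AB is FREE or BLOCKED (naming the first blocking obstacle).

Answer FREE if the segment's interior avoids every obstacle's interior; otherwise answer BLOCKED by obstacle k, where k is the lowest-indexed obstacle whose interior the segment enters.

BLOCKED by obstacle 2

Obstacle 1 [(14,24) (16,6) (20,1) (24,20) (23,21)]:
  edge (14,24)–(16,6): clear
  edge (16,6)–(20,1): clear
  edge (20,1)–(24,20): clear
  edge (24,20)–(23,21): clear
  edge (23,21)–(14,24): clear
  midpoint (7/2,8) outside
  → clear
Obstacle 2 [(0,23) (3,2) (11,5) (11,24)]:
  edge (0,23)–(3,2): crosses AB
  edge (3,2)–(11,5): crosses AB
  edge (11,5)–(11,24): clear
  edge (11,24)–(0,23): clear
  → BLOCKED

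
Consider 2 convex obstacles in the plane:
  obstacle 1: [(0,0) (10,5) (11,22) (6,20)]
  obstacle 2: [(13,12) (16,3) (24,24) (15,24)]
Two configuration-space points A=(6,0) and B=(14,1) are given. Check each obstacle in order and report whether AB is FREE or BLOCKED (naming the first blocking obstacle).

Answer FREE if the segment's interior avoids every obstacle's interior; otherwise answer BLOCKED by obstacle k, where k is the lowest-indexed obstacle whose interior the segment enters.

FREE

Obstacle 1 [(0,0) (10,5) (11,22) (6,20)]:
  edge (0,0)–(10,5): clear
  edge (10,5)–(11,22): clear
  edge (11,22)–(6,20): clear
  edge (6,20)–(0,0): clear
  midpoint (10,1/2) outside
  → clear
Obstacle 2 [(13,12) (16,3) (24,24) (15,24)]:
  edge (13,12)–(16,3): clear
  edge (16,3)–(24,24): clear
  edge (24,24)–(15,24): clear
  edge (15,24)–(13,12): clear
  midpoint (10,1/2) outside
  → clear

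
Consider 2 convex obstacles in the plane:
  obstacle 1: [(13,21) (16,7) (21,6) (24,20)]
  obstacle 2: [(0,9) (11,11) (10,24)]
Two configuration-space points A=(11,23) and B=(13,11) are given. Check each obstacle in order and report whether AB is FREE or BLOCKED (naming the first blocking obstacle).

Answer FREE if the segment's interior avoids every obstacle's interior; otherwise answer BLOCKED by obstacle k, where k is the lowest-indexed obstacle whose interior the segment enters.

Obstacle 1 [(13,21) (16,7) (21,6) (24,20)]:
  edge (13,21)–(16,7): clear
  edge (16,7)–(21,6): clear
  edge (21,6)–(24,20): clear
  edge (24,20)–(13,21): clear
  midpoint (12,17) outside
  → clear
Obstacle 2 [(0,9) (11,11) (10,24)]:
  edge (0,9)–(11,11): clear
  edge (11,11)–(10,24): clear
  edge (10,24)–(0,9): clear
  midpoint (12,17) outside
  → clear

FREE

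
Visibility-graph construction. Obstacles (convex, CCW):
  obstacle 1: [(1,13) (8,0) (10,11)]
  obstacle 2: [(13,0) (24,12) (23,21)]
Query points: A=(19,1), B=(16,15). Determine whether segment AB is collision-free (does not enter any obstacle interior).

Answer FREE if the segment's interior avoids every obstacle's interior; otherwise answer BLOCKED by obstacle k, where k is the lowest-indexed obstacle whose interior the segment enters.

BLOCKED by obstacle 2

Obstacle 1 [(1,13) (8,0) (10,11)]:
  edge (1,13)–(8,0): clear
  edge (8,0)–(10,11): clear
  edge (10,11)–(1,13): clear
  midpoint (35/2,8) outside
  → clear
Obstacle 2 [(13,0) (24,12) (23,21)]:
  edge (13,0)–(24,12): crosses AB
  edge (24,12)–(23,21): clear
  edge (23,21)–(13,0): crosses AB
  → BLOCKED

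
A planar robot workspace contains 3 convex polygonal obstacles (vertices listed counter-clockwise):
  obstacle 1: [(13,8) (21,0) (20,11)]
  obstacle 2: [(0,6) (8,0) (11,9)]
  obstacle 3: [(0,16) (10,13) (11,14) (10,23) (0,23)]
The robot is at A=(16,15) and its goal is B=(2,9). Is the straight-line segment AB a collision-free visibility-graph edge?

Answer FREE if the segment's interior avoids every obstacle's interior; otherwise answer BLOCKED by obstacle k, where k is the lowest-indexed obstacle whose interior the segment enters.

FREE

Obstacle 1 [(13,8) (21,0) (20,11)]:
  edge (13,8)–(21,0): clear
  edge (21,0)–(20,11): clear
  edge (20,11)–(13,8): clear
  midpoint (9,12) outside
  → clear
Obstacle 2 [(0,6) (8,0) (11,9)]:
  edge (0,6)–(8,0): clear
  edge (8,0)–(11,9): clear
  edge (11,9)–(0,6): clear
  midpoint (9,12) outside
  → clear
Obstacle 3 [(0,16) (10,13) (11,14) (10,23) (0,23)]:
  edge (0,16)–(10,13): clear
  edge (10,13)–(11,14): clear
  edge (11,14)–(10,23): clear
  edge (10,23)–(0,23): clear
  edge (0,23)–(0,16): clear
  midpoint (9,12) outside
  → clear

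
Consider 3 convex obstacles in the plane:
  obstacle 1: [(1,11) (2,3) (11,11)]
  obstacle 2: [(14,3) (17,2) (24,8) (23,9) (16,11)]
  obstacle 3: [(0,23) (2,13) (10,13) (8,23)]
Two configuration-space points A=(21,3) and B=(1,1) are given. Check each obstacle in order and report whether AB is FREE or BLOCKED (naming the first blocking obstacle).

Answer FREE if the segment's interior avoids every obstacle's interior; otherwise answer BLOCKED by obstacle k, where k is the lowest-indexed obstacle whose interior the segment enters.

BLOCKED by obstacle 2

Obstacle 1 [(1,11) (2,3) (11,11)]:
  edge (1,11)–(2,3): clear
  edge (2,3)–(11,11): clear
  edge (11,11)–(1,11): clear
  midpoint (11,2) outside
  → clear
Obstacle 2 [(14,3) (17,2) (24,8) (23,9) (16,11)]:
  edge (14,3)–(17,2): crosses AB
  edge (17,2)–(24,8): crosses AB
  edge (24,8)–(23,9): clear
  edge (23,9)–(16,11): clear
  edge (16,11)–(14,3): clear
  → BLOCKED
Obstacle 3 [(0,23) (2,13) (10,13) (8,23)]:
  edge (0,23)–(2,13): clear
  edge (2,13)–(10,13): clear
  edge (10,13)–(8,23): clear
  edge (8,23)–(0,23): clear
  midpoint (11,2) outside
  → clear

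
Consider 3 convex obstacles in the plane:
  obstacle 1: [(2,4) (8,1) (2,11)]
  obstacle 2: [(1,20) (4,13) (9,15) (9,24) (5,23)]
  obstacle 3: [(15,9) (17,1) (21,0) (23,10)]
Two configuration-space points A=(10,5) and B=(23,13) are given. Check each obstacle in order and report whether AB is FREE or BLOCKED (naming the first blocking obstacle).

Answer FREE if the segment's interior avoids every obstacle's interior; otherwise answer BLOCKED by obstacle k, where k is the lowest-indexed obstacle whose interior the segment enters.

BLOCKED by obstacle 3

Obstacle 1 [(2,4) (8,1) (2,11)]:
  edge (2,4)–(8,1): clear
  edge (8,1)–(2,11): clear
  edge (2,11)–(2,4): clear
  midpoint (33/2,9) outside
  → clear
Obstacle 2 [(1,20) (4,13) (9,15) (9,24) (5,23)]:
  edge (1,20)–(4,13): clear
  edge (4,13)–(9,15): clear
  edge (9,15)–(9,24): clear
  edge (9,24)–(5,23): clear
  edge (5,23)–(1,20): clear
  midpoint (33/2,9) outside
  → clear
Obstacle 3 [(15,9) (17,1) (21,0) (23,10)]:
  edge (15,9)–(17,1): crosses AB
  edge (17,1)–(21,0): clear
  edge (21,0)–(23,10): clear
  edge (23,10)–(15,9): crosses AB
  → BLOCKED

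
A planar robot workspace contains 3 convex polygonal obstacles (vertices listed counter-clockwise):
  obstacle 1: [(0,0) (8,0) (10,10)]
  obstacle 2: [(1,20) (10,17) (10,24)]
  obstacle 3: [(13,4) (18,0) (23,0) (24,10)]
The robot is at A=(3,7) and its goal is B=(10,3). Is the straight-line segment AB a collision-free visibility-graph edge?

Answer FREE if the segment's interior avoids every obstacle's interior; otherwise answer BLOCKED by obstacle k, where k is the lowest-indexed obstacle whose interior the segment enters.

BLOCKED by obstacle 1

Obstacle 1 [(0,0) (8,0) (10,10)]:
  edge (0,0)–(8,0): clear
  edge (8,0)–(10,10): crosses AB
  edge (10,10)–(0,0): crosses AB
  → BLOCKED
Obstacle 2 [(1,20) (10,17) (10,24)]:
  edge (1,20)–(10,17): clear
  edge (10,17)–(10,24): clear
  edge (10,24)–(1,20): clear
  midpoint (13/2,5) outside
  → clear
Obstacle 3 [(13,4) (18,0) (23,0) (24,10)]:
  edge (13,4)–(18,0): clear
  edge (18,0)–(23,0): clear
  edge (23,0)–(24,10): clear
  edge (24,10)–(13,4): clear
  midpoint (13/2,5) outside
  → clear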